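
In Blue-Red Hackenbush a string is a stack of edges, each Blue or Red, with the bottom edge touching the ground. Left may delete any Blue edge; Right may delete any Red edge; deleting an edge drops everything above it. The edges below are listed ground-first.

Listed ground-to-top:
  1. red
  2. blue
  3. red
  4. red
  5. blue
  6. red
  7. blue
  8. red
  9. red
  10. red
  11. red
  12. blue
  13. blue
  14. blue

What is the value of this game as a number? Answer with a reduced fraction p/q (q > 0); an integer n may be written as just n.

-6897/8192

1 of 14 · r · max L −∞ · min R 0 so -1
2 of 14 · rb · max L -1 · min R 0 so -1/2
3 of 14 · rbr · max L -1 · min R -1/2 so -3/4
4 of 14 · rbrr · max L -1 · min R -3/4 so -7/8
5 of 14 · rbrrb · max L -7/8 · min R -3/4 so -13/16
6 of 14 · rbrrbr · max L -7/8 · min R -13/16 so -27/32
7 of 14 · rbrrbrb · max L -27/32 · min R -13/16 so -53/64
8 of 14 · rbrrbrbr · max L -27/32 · min R -53/64 so -107/128
9 of 14 · rbrrbrbrr · max L -27/32 · min R -107/128 so -215/256
10 of 14 · rbrrbrbrrr · max L -27/32 · min R -215/256 so -431/512
11 of 14 · rbrrbrbrrrr · max L -27/32 · min R -431/512 so -863/1024
12 of 14 · rbrrbrbrrrrb · max L -863/1024 · min R -431/512 so -1725/2048
13 of 14 · rbrrbrbrrrrbb · max L -1725/2048 · min R -431/512 so -3449/4096
14 of 14 · rbrrbrbrrrrbbb · max L -3449/4096 · min R -431/512 so -6897/8192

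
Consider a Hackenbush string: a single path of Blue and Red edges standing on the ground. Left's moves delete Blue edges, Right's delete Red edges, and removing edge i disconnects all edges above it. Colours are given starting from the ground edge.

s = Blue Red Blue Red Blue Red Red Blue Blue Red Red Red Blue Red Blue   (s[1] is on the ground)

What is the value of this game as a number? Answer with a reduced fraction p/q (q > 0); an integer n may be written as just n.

10635/16384

Prefix values for Blue Red Blue Red Blue Red Red Blue Blue Red Red Red Blue Red Blue via {L|R} + simplicity:
1 of 15 · B · max L 0 · min R +∞ -> 1
2 of 15 · BR · max L 0 · min R 1 -> 1/2
3 of 15 · BRB · max L 1/2 · min R 1 -> 3/4
4 of 15 · BRBR · max L 1/2 · min R 3/4 -> 5/8
5 of 15 · BRBRB · max L 5/8 · min R 3/4 -> 11/16
6 of 15 · BRBRBR · max L 5/8 · min R 11/16 -> 21/32
7 of 15 · BRBRBRR · max L 5/8 · min R 21/32 -> 41/64
8 of 15 · BRBRBRRB · max L 41/64 · min R 21/32 -> 83/128
9 of 15 · BRBRBRRBB · max L 83/128 · min R 21/32 -> 167/256
10 of 15 · BRBRBRRBBR · max L 83/128 · min R 167/256 -> 333/512
11 of 15 · BRBRBRRBBRR · max L 83/128 · min R 333/512 -> 665/1024
12 of 15 · BRBRBRRBBRRR · max L 83/128 · min R 665/1024 -> 1329/2048
13 of 15 · BRBRBRRBBRRRB · max L 1329/2048 · min R 665/1024 -> 2659/4096
14 of 15 · BRBRBRRBBRRRBR · max L 1329/2048 · min R 2659/4096 -> 5317/8192
15 of 15 · BRBRBRRBBRRRBRB · max L 5317/8192 · min R 2659/4096 -> 10635/16384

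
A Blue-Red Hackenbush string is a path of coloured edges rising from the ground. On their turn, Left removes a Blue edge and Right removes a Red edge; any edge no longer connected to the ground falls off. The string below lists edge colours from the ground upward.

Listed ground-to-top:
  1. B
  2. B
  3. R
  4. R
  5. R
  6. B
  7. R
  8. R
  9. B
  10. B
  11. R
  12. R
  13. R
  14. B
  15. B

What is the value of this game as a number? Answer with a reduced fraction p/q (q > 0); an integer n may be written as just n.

Build value(s[:k]) for k = 1..15, string s = B B R R R B R R B B R R R B B.
edge 1 of 15 (B): { 0 | (no moves) } -> 1
edge 2 of 15 (B): { 0,1 | (no moves) } -> 2
edge 3 of 15 (R): { 0,1 | 2 } -> 3/2
edge 4 of 15 (R): { 0,1 | 3/2,2 } -> 5/4
edge 5 of 15 (R): { 0,1 | 5/4,3/2,2 } -> 9/8
edge 6 of 15 (B): { 0,1,9/8 | 5/4,3/2,2 } -> 19/16
edge 7 of 15 (R): { 0,1,9/8 | 19/16,5/4,3/2,2 } -> 37/32
edge 8 of 15 (R): { 0,1,9/8 | 37/32,19/16,5/4,3/2,2 } -> 73/64
edge 9 of 15 (B): { 0,1,9/8,73/64 | 37/32,19/16,5/4,3/2,2 } -> 147/128
edge 10 of 15 (B): { 0,1,9/8,73/64,147/128 | 37/32,19/16,5/4,3/2,2 } -> 295/256
edge 11 of 15 (R): { 0,1,9/8,73/64,147/128 | 295/256,37/32,19/16,5/4,3/2,2 } -> 589/512
edge 12 of 15 (R): { 0,1,9/8,73/64,147/128 | 589/512,295/256,37/32,19/16,5/4,3/2,2 } -> 1177/1024
edge 13 of 15 (R): { 0,1,9/8,73/64,147/128 | 1177/1024,589/512,295/256,37/32,19/16,5/4,3/2,2 } -> 2353/2048
edge 14 of 15 (B): { 0,1,9/8,73/64,147/128,2353/2048 | 1177/1024,589/512,295/256,37/32,19/16,5/4,3/2,2 } -> 4707/4096
edge 15 of 15 (B): { 0,1,9/8,73/64,147/128,2353/2048,4707/4096 | 1177/1024,589/512,295/256,37/32,19/16,5/4,3/2,2 } -> 9415/8192

9415/8192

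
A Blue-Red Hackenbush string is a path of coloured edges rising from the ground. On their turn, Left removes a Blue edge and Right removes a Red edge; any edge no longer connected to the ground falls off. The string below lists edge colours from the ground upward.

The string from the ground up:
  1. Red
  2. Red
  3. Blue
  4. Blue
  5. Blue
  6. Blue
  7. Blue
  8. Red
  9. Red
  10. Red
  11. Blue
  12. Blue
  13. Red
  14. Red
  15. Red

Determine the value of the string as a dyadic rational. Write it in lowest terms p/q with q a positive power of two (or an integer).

-8655/8192

Prefix values for Red Red Blue Blue Blue Blue Blue Red Red Red Blue Blue Red Red Red via {L|R} + simplicity:
R: Left { ∅ }, Right { 0 } → simplest -1
RR: Left { ∅ }, Right { -1, 0 } → simplest -2
RRB: Left { -2 }, Right { -1, 0 } → simplest -3/2
RRBB: Left { -2, -3/2 }, Right { -1, 0 } → simplest -5/4
RRBBB: Left { -2, -3/2, -5/4 }, Right { -1, 0 } → simplest -9/8
RRBBBB: Left { -2, -3/2, -5/4, -9/8 }, Right { -1, 0 } → simplest -17/16
RRBBBBB: Left { -2, -3/2, -5/4, -9/8, -17/16 }, Right { -1, 0 } → simplest -33/32
RRBBBBBR: Left { -2, -3/2, -5/4, -9/8, -17/16 }, Right { -33/32, -1, 0 } → simplest -67/64
RRBBBBBRR: Left { -2, -3/2, -5/4, -9/8, -17/16 }, Right { -67/64, -33/32, -1, 0 } → simplest -135/128
RRBBBBBRRR: Left { -2, -3/2, -5/4, -9/8, -17/16 }, Right { -135/128, -67/64, -33/32, -1, 0 } → simplest -271/256
RRBBBBBRRRB: Left { -2, -3/2, -5/4, -9/8, -17/16, -271/256 }, Right { -135/128, -67/64, -33/32, -1, 0 } → simplest -541/512
RRBBBBBRRRBB: Left { -2, -3/2, -5/4, -9/8, -17/16, -271/256, -541/512 }, Right { -135/128, -67/64, -33/32, -1, 0 } → simplest -1081/1024
RRBBBBBRRRBBR: Left { -2, -3/2, -5/4, -9/8, -17/16, -271/256, -541/512 }, Right { -1081/1024, -135/128, -67/64, -33/32, -1, 0 } → simplest -2163/2048
RRBBBBBRRRBBRR: Left { -2, -3/2, -5/4, -9/8, -17/16, -271/256, -541/512 }, Right { -2163/2048, -1081/1024, -135/128, -67/64, -33/32, -1, 0 } → simplest -4327/4096
RRBBBBBRRRBBRRR: Left { -2, -3/2, -5/4, -9/8, -17/16, -271/256, -541/512 }, Right { -4327/4096, -2163/2048, -1081/1024, -135/128, -67/64, -33/32, -1, 0 } → simplest -8655/8192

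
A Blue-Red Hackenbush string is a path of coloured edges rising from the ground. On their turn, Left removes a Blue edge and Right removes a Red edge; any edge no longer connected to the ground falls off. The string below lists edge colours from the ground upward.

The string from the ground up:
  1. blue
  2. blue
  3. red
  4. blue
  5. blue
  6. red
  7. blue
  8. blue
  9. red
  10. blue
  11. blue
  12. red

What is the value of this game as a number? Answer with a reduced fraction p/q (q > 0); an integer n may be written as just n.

1901/1024

b: Left { 0 }, Right { — } -> simplest 1
bb: Left { 0,1 }, Right { — } -> simplest 2
bbr: Left { 0,1 }, Right { 2 } -> simplest 3/2
bbrb: Left { 0,1,3/2 }, Right { 2 } -> simplest 7/4
bbrbb: Left { 0,1,3/2,7/4 }, Right { 2 } -> simplest 15/8
bbrbbr: Left { 0,1,3/2,7/4 }, Right { 15/8,2 } -> simplest 29/16
bbrbbrb: Left { 0,1,3/2,7/4,29/16 }, Right { 15/8,2 } -> simplest 59/32
bbrbbrbb: Left { 0,1,3/2,7/4,29/16,59/32 }, Right { 15/8,2 } -> simplest 119/64
bbrbbrbbr: Left { 0,1,3/2,7/4,29/16,59/32 }, Right { 119/64,15/8,2 } -> simplest 237/128
bbrbbrbbrb: Left { 0,1,3/2,7/4,29/16,59/32,237/128 }, Right { 119/64,15/8,2 } -> simplest 475/256
bbrbbrbbrbb: Left { 0,1,3/2,7/4,29/16,59/32,237/128,475/256 }, Right { 119/64,15/8,2 } -> simplest 951/512
bbrbbrbbrbbr: Left { 0,1,3/2,7/4,29/16,59/32,237/128,475/256 }, Right { 951/512,119/64,15/8,2 } -> simplest 1901/1024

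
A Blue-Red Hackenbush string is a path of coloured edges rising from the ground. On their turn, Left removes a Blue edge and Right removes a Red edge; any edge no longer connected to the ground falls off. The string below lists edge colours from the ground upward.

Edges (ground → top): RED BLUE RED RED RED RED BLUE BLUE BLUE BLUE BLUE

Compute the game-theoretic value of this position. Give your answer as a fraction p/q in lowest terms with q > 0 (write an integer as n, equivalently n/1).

Build g(s[:k]) for k = 1..11, string s = RED BLUE RED RED RED RED BLUE BLUE BLUE BLUE BLUE.
1 of 11 · R · max L −∞ · min R 0 → -1
2 of 11 · RB · max L -1 · min R 0 → -1/2
3 of 11 · RBR · max L -1 · min R -1/2 → -3/4
4 of 11 · RBRR · max L -1 · min R -3/4 → -7/8
5 of 11 · RBRRR · max L -1 · min R -7/8 → -15/16
6 of 11 · RBRRRR · max L -1 · min R -15/16 → -31/32
7 of 11 · RBRRRRB · max L -31/32 · min R -15/16 → -61/64
8 of 11 · RBRRRRBB · max L -61/64 · min R -15/16 → -121/128
9 of 11 · RBRRRRBBB · max L -121/128 · min R -15/16 → -241/256
10 of 11 · RBRRRRBBBB · max L -241/256 · min R -15/16 → -481/512
11 of 11 · RBRRRRBBBBB · max L -481/512 · min R -15/16 → -961/1024

-961/1024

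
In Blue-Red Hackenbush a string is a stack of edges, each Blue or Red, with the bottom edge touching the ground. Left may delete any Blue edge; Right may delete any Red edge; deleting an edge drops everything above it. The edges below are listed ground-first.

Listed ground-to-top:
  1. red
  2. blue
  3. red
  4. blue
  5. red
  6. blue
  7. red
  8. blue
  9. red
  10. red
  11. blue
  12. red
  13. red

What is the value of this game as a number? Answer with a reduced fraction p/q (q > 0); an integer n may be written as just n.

-2743/4096

step 1: add red to get r; options L={ · } R={ 0 } ⇒ -1
step 2: add blue to get rb; options L={ -1 } R={ 0 } ⇒ -1/2
step 3: add red to get rbr; options L={ -1 } R={ -1/2; 0 } ⇒ -3/4
step 4: add blue to get rbrb; options L={ -1; -3/4 } R={ -1/2; 0 } ⇒ -5/8
step 5: add red to get rbrbr; options L={ -1; -3/4 } R={ -5/8; -1/2; 0 } ⇒ -11/16
step 6: add blue to get rbrbrb; options L={ -1; -3/4; -11/16 } R={ -5/8; -1/2; 0 } ⇒ -21/32
step 7: add red to get rbrbrbr; options L={ -1; -3/4; -11/16 } R={ -21/32; -5/8; -1/2; 0 } ⇒ -43/64
step 8: add blue to get rbrbrbrb; options L={ -1; -3/4; -11/16; -43/64 } R={ -21/32; -5/8; -1/2; 0 } ⇒ -85/128
step 9: add red to get rbrbrbrbr; options L={ -1; -3/4; -11/16; -43/64 } R={ -85/128; -21/32; -5/8; -1/2; 0 } ⇒ -171/256
step 10: add red to get rbrbrbrbrr; options L={ -1; -3/4; -11/16; -43/64 } R={ -171/256; -85/128; -21/32; -5/8; -1/2; 0 } ⇒ -343/512
step 11: add blue to get rbrbrbrbrrb; options L={ -1; -3/4; -11/16; -43/64; -343/512 } R={ -171/256; -85/128; -21/32; -5/8; -1/2; 0 } ⇒ -685/1024
step 12: add red to get rbrbrbrbrrbr; options L={ -1; -3/4; -11/16; -43/64; -343/512 } R={ -685/1024; -171/256; -85/128; -21/32; -5/8; -1/2; 0 } ⇒ -1371/2048
step 13: add red to get rbrbrbrbrrbrr; options L={ -1; -3/4; -11/16; -43/64; -343/512 } R={ -1371/2048; -685/1024; -171/256; -85/128; -21/32; -5/8; -1/2; 0 } ⇒ -2743/4096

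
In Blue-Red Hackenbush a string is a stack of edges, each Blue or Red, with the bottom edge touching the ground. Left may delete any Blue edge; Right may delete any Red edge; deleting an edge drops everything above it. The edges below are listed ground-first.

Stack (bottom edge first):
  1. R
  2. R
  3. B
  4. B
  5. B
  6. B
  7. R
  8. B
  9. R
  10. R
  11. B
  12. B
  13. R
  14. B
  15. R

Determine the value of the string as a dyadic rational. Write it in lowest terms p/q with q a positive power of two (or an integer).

-8907/8192

Prefix values for R R B B B B R B R R B B R B R via {L|R} + simplicity:
step 1: add R to get R; options L={ ∅ } R={ 0 } — -1
step 2: add R to get RR; options L={ ∅ } R={ -1; 0 } — -2
step 3: add B to get RRB; options L={ -2 } R={ -1; 0 } — -3/2
step 4: add B to get RRBB; options L={ -2; -3/2 } R={ -1; 0 } — -5/4
step 5: add B to get RRBBB; options L={ -2; -3/2; -5/4 } R={ -1; 0 } — -9/8
step 6: add B to get RRBBBB; options L={ -2; -3/2; -5/4; -9/8 } R={ -1; 0 } — -17/16
step 7: add R to get RRBBBBR; options L={ -2; -3/2; -5/4; -9/8 } R={ -17/16; -1; 0 } — -35/32
step 8: add B to get RRBBBBRB; options L={ -2; -3/2; -5/4; -9/8; -35/32 } R={ -17/16; -1; 0 } — -69/64
step 9: add R to get RRBBBBRBR; options L={ -2; -3/2; -5/4; -9/8; -35/32 } R={ -69/64; -17/16; -1; 0 } — -139/128
step 10: add R to get RRBBBBRBRR; options L={ -2; -3/2; -5/4; -9/8; -35/32 } R={ -139/128; -69/64; -17/16; -1; 0 } — -279/256
step 11: add B to get RRBBBBRBRRB; options L={ -2; -3/2; -5/4; -9/8; -35/32; -279/256 } R={ -139/128; -69/64; -17/16; -1; 0 } — -557/512
step 12: add B to get RRBBBBRBRRBB; options L={ -2; -3/2; -5/4; -9/8; -35/32; -279/256; -557/512 } R={ -139/128; -69/64; -17/16; -1; 0 } — -1113/1024
step 13: add R to get RRBBBBRBRRBBR; options L={ -2; -3/2; -5/4; -9/8; -35/32; -279/256; -557/512 } R={ -1113/1024; -139/128; -69/64; -17/16; -1; 0 } — -2227/2048
step 14: add B to get RRBBBBRBRRBBRB; options L={ -2; -3/2; -5/4; -9/8; -35/32; -279/256; -557/512; -2227/2048 } R={ -1113/1024; -139/128; -69/64; -17/16; -1; 0 } — -4453/4096
step 15: add R to get RRBBBBRBRRBBRBR; options L={ -2; -3/2; -5/4; -9/8; -35/32; -279/256; -557/512; -2227/2048 } R={ -4453/4096; -1113/1024; -139/128; -69/64; -17/16; -1; 0 } — -8907/8192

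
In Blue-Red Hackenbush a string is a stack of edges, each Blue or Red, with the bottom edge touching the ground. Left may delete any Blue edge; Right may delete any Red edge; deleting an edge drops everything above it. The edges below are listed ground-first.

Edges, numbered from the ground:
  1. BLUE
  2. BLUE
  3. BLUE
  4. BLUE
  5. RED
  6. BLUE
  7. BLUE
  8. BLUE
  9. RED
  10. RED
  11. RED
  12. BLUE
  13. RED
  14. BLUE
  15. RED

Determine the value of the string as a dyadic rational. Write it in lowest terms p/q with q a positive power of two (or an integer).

7957/2048

val(B) = { 0 |  } -> 1
val(BB) = { 0; 1 |  } -> 2
val(BBB) = { 0; 1; 2 |  } -> 3
val(BBBB) = { 0; 1; 2; 3 |  } -> 4
val(BBBBR) = { 0; 1; 2; 3 | 4 } -> 7/2
val(BBBBRB) = { 0; 1; 2; 3; 7/2 | 4 } -> 15/4
val(BBBBRBB) = { 0; 1; 2; 3; 7/2; 15/4 | 4 } -> 31/8
val(BBBBRBBB) = { 0; 1; 2; 3; 7/2; 15/4; 31/8 | 4 } -> 63/16
val(BBBBRBBBR) = { 0; 1; 2; 3; 7/2; 15/4; 31/8 | 63/16; 4 } -> 125/32
val(BBBBRBBBRR) = { 0; 1; 2; 3; 7/2; 15/4; 31/8 | 125/32; 63/16; 4 } -> 249/64
val(BBBBRBBBRRR) = { 0; 1; 2; 3; 7/2; 15/4; 31/8 | 249/64; 125/32; 63/16; 4 } -> 497/128
val(BBBBRBBBRRRB) = { 0; 1; 2; 3; 7/2; 15/4; 31/8; 497/128 | 249/64; 125/32; 63/16; 4 } -> 995/256
val(BBBBRBBBRRRBR) = { 0; 1; 2; 3; 7/2; 15/4; 31/8; 497/128 | 995/256; 249/64; 125/32; 63/16; 4 } -> 1989/512
val(BBBBRBBBRRRBRB) = { 0; 1; 2; 3; 7/2; 15/4; 31/8; 497/128; 1989/512 | 995/256; 249/64; 125/32; 63/16; 4 } -> 3979/1024
val(BBBBRBBBRRRBRBR) = { 0; 1; 2; 3; 7/2; 15/4; 31/8; 497/128; 1989/512 | 3979/1024; 995/256; 249/64; 125/32; 63/16; 4 } -> 7957/2048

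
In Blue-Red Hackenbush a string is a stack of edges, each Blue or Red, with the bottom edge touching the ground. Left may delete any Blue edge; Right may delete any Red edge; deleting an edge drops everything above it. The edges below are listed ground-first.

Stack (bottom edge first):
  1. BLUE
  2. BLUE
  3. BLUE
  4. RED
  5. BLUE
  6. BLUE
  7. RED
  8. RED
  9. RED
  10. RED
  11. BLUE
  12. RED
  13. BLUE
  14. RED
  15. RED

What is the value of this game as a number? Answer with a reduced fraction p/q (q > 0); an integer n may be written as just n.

1 of 15 · B · max L 0 · min R +∞ => 1
2 of 15 · BB · max L 1 · min R +∞ => 2
3 of 15 · BBB · max L 2 · min R +∞ => 3
4 of 15 · BBBR · max L 2 · min R 3 => 5/2
5 of 15 · BBBRB · max L 5/2 · min R 3 => 11/4
6 of 15 · BBBRBB · max L 11/4 · min R 3 => 23/8
7 of 15 · BBBRBBR · max L 11/4 · min R 23/8 => 45/16
8 of 15 · BBBRBBRR · max L 11/4 · min R 45/16 => 89/32
9 of 15 · BBBRBBRRR · max L 11/4 · min R 89/32 => 177/64
10 of 15 · BBBRBBRRRR · max L 11/4 · min R 177/64 => 353/128
11 of 15 · BBBRBBRRRRB · max L 353/128 · min R 177/64 => 707/256
12 of 15 · BBBRBBRRRRBR · max L 353/128 · min R 707/256 => 1413/512
13 of 15 · BBBRBBRRRRBRB · max L 1413/512 · min R 707/256 => 2827/1024
14 of 15 · BBBRBBRRRRBRBR · max L 1413/512 · min R 2827/1024 => 5653/2048
15 of 15 · BBBRBBRRRRBRBRR · max L 1413/512 · min R 5653/2048 => 11305/4096

11305/4096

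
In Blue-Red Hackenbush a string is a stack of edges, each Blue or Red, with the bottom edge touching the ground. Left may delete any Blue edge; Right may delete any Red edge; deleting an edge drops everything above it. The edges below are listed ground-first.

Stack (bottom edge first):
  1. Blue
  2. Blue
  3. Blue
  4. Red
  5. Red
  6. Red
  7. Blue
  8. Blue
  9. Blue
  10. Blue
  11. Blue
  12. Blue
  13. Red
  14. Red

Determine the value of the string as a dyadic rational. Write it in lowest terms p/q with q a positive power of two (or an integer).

4601/2048

Recurse on prefixes of the 14-edge string Blue Blue Blue Red Red Red Blue Blue Blue Blue Blue Blue Red Red:
B: Left { 0 }, Right { — } → simplest 1
BB: Left { 0, 1 }, Right { — } → simplest 2
BBB: Left { 0, 1, 2 }, Right { — } → simplest 3
BBBR: Left { 0, 1, 2 }, Right { 3 } → simplest 5/2
BBBRR: Left { 0, 1, 2 }, Right { 5/2, 3 } → simplest 9/4
BBBRRR: Left { 0, 1, 2 }, Right { 9/4, 5/2, 3 } → simplest 17/8
BBBRRRB: Left { 0, 1, 2, 17/8 }, Right { 9/4, 5/2, 3 } → simplest 35/16
BBBRRRBB: Left { 0, 1, 2, 17/8, 35/16 }, Right { 9/4, 5/2, 3 } → simplest 71/32
BBBRRRBBB: Left { 0, 1, 2, 17/8, 35/16, 71/32 }, Right { 9/4, 5/2, 3 } → simplest 143/64
BBBRRRBBBB: Left { 0, 1, 2, 17/8, 35/16, 71/32, 143/64 }, Right { 9/4, 5/2, 3 } → simplest 287/128
BBBRRRBBBBB: Left { 0, 1, 2, 17/8, 35/16, 71/32, 143/64, 287/128 }, Right { 9/4, 5/2, 3 } → simplest 575/256
BBBRRRBBBBBB: Left { 0, 1, 2, 17/8, 35/16, 71/32, 143/64, 287/128, 575/256 }, Right { 9/4, 5/2, 3 } → simplest 1151/512
BBBRRRBBBBBBR: Left { 0, 1, 2, 17/8, 35/16, 71/32, 143/64, 287/128, 575/256 }, Right { 1151/512, 9/4, 5/2, 3 } → simplest 2301/1024
BBBRRRBBBBBBRR: Left { 0, 1, 2, 17/8, 35/16, 71/32, 143/64, 287/128, 575/256 }, Right { 2301/1024, 1151/512, 9/4, 5/2, 3 } → simplest 4601/2048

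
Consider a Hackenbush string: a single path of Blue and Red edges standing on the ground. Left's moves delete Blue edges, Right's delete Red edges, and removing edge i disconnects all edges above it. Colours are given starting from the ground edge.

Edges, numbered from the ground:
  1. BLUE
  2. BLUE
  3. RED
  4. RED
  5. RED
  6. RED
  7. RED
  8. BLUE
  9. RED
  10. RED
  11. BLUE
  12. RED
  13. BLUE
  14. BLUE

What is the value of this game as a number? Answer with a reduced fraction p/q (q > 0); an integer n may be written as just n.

Prefix values for BLUE BLUE RED RED RED RED RED BLUE RED RED BLUE RED BLUE BLUE via {L|R} + simplicity:
B: Left { 0 }, Right { none } -> simplest 1
BB: Left { 0; 1 }, Right { none } -> simplest 2
BBR: Left { 0; 1 }, Right { 2 } -> simplest 3/2
BBRR: Left { 0; 1 }, Right { 3/2; 2 } -> simplest 5/4
BBRRR: Left { 0; 1 }, Right { 5/4; 3/2; 2 } -> simplest 9/8
BBRRRR: Left { 0; 1 }, Right { 9/8; 5/4; 3/2; 2 } -> simplest 17/16
BBRRRRR: Left { 0; 1 }, Right { 17/16; 9/8; 5/4; 3/2; 2 } -> simplest 33/32
BBRRRRRB: Left { 0; 1; 33/32 }, Right { 17/16; 9/8; 5/4; 3/2; 2 } -> simplest 67/64
BBRRRRRBR: Left { 0; 1; 33/32 }, Right { 67/64; 17/16; 9/8; 5/4; 3/2; 2 } -> simplest 133/128
BBRRRRRBRR: Left { 0; 1; 33/32 }, Right { 133/128; 67/64; 17/16; 9/8; 5/4; 3/2; 2 } -> simplest 265/256
BBRRRRRBRRB: Left { 0; 1; 33/32; 265/256 }, Right { 133/128; 67/64; 17/16; 9/8; 5/4; 3/2; 2 } -> simplest 531/512
BBRRRRRBRRBR: Left { 0; 1; 33/32; 265/256 }, Right { 531/512; 133/128; 67/64; 17/16; 9/8; 5/4; 3/2; 2 } -> simplest 1061/1024
BBRRRRRBRRBRB: Left { 0; 1; 33/32; 265/256; 1061/1024 }, Right { 531/512; 133/128; 67/64; 17/16; 9/8; 5/4; 3/2; 2 } -> simplest 2123/2048
BBRRRRRBRRBRBB: Left { 0; 1; 33/32; 265/256; 1061/1024; 2123/2048 }, Right { 531/512; 133/128; 67/64; 17/16; 9/8; 5/4; 3/2; 2 } -> simplest 4247/4096

4247/4096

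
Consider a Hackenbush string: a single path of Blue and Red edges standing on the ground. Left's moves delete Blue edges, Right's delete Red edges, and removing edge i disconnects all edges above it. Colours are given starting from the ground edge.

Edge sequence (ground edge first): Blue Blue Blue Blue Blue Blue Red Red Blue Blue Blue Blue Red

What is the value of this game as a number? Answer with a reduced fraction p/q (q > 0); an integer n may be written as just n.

701/128

B: Left { 0 }, Right {  } = simplest 1
BB: Left { 0 1 }, Right {  } = simplest 2
BBB: Left { 0 1 2 }, Right {  } = simplest 3
BBBB: Left { 0 1 2 3 }, Right {  } = simplest 4
BBBBB: Left { 0 1 2 3 4 }, Right {  } = simplest 5
BBBBBB: Left { 0 1 2 3 4 5 }, Right {  } = simplest 6
BBBBBBR: Left { 0 1 2 3 4 5 }, Right { 6 } = simplest 11/2
BBBBBBRR: Left { 0 1 2 3 4 5 }, Right { 11/2 6 } = simplest 21/4
BBBBBBRRB: Left { 0 1 2 3 4 5 21/4 }, Right { 11/2 6 } = simplest 43/8
BBBBBBRRBB: Left { 0 1 2 3 4 5 21/4 43/8 }, Right { 11/2 6 } = simplest 87/16
BBBBBBRRBBB: Left { 0 1 2 3 4 5 21/4 43/8 87/16 }, Right { 11/2 6 } = simplest 175/32
BBBBBBRRBBBB: Left { 0 1 2 3 4 5 21/4 43/8 87/16 175/32 }, Right { 11/2 6 } = simplest 351/64
BBBBBBRRBBBBR: Left { 0 1 2 3 4 5 21/4 43/8 87/16 175/32 }, Right { 351/64 11/2 6 } = simplest 701/128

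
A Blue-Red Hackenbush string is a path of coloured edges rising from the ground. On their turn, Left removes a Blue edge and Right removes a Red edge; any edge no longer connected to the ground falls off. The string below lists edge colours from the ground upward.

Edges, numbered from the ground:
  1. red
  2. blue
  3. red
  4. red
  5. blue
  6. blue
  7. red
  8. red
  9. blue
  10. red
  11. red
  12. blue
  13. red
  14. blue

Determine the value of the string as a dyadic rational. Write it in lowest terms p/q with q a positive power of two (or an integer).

-6581/8192

val(r) = { · | 0 } → -1
val(rb) = { -1 | 0 } → -1/2
val(rbr) = { -1 | -1/2, 0 } → -3/4
val(rbrr) = { -1 | -3/4, -1/2, 0 } → -7/8
val(rbrrb) = { -1, -7/8 | -3/4, -1/2, 0 } → -13/16
val(rbrrbb) = { -1, -7/8, -13/16 | -3/4, -1/2, 0 } → -25/32
val(rbrrbbr) = { -1, -7/8, -13/16 | -25/32, -3/4, -1/2, 0 } → -51/64
val(rbrrbbrr) = { -1, -7/8, -13/16 | -51/64, -25/32, -3/4, -1/2, 0 } → -103/128
val(rbrrbbrrb) = { -1, -7/8, -13/16, -103/128 | -51/64, -25/32, -3/4, -1/2, 0 } → -205/256
val(rbrrbbrrbr) = { -1, -7/8, -13/16, -103/128 | -205/256, -51/64, -25/32, -3/4, -1/2, 0 } → -411/512
val(rbrrbbrrbrr) = { -1, -7/8, -13/16, -103/128 | -411/512, -205/256, -51/64, -25/32, -3/4, -1/2, 0 } → -823/1024
val(rbrrbbrrbrrb) = { -1, -7/8, -13/16, -103/128, -823/1024 | -411/512, -205/256, -51/64, -25/32, -3/4, -1/2, 0 } → -1645/2048
val(rbrrbbrrbrrbr) = { -1, -7/8, -13/16, -103/128, -823/1024 | -1645/2048, -411/512, -205/256, -51/64, -25/32, -3/4, -1/2, 0 } → -3291/4096
val(rbrrbbrrbrrbrb) = { -1, -7/8, -13/16, -103/128, -823/1024, -3291/4096 | -1645/2048, -411/512, -205/256, -51/64, -25/32, -3/4, -1/2, 0 } → -6581/8192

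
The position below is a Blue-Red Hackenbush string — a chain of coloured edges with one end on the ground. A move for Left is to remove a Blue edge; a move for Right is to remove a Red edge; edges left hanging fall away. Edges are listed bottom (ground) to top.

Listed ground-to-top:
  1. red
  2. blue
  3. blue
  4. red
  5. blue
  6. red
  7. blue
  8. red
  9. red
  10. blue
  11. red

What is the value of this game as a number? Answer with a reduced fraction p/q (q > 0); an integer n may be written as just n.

-347/1024

1 of 11 · r · max L −∞ · min R 0 -> -1
2 of 11 · rb · max L -1 · min R 0 -> -1/2
3 of 11 · rbb · max L -1/2 · min R 0 -> -1/4
4 of 11 · rbbr · max L -1/2 · min R -1/4 -> -3/8
5 of 11 · rbbrb · max L -3/8 · min R -1/4 -> -5/16
6 of 11 · rbbrbr · max L -3/8 · min R -5/16 -> -11/32
7 of 11 · rbbrbrb · max L -11/32 · min R -5/16 -> -21/64
8 of 11 · rbbrbrbr · max L -11/32 · min R -21/64 -> -43/128
9 of 11 · rbbrbrbrr · max L -11/32 · min R -43/128 -> -87/256
10 of 11 · rbbrbrbrrb · max L -87/256 · min R -43/128 -> -173/512
11 of 11 · rbbrbrbrrbr · max L -87/256 · min R -173/512 -> -347/1024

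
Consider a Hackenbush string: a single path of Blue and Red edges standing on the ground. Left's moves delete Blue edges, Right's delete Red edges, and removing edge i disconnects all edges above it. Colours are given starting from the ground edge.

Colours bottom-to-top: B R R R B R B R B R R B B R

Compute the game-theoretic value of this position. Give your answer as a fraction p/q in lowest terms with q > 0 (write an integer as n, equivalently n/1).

1 of 14 · B · max L 0 · min R +∞ ⇒ 1
2 of 14 · BR · max L 0 · min R 1 ⇒ 1/2
3 of 14 · BRR · max L 0 · min R 1/2 ⇒ 1/4
4 of 14 · BRRR · max L 0 · min R 1/4 ⇒ 1/8
5 of 14 · BRRRB · max L 1/8 · min R 1/4 ⇒ 3/16
6 of 14 · BRRRBR · max L 1/8 · min R 3/16 ⇒ 5/32
7 of 14 · BRRRBRB · max L 5/32 · min R 3/16 ⇒ 11/64
8 of 14 · BRRRBRBR · max L 5/32 · min R 11/64 ⇒ 21/128
9 of 14 · BRRRBRBRB · max L 21/128 · min R 11/64 ⇒ 43/256
10 of 14 · BRRRBRBRBR · max L 21/128 · min R 43/256 ⇒ 85/512
11 of 14 · BRRRBRBRBRR · max L 21/128 · min R 85/512 ⇒ 169/1024
12 of 14 · BRRRBRBRBRRB · max L 169/1024 · min R 85/512 ⇒ 339/2048
13 of 14 · BRRRBRBRBRRBB · max L 339/2048 · min R 85/512 ⇒ 679/4096
14 of 14 · BRRRBRBRBRRBBR · max L 339/2048 · min R 679/4096 ⇒ 1357/8192

1357/8192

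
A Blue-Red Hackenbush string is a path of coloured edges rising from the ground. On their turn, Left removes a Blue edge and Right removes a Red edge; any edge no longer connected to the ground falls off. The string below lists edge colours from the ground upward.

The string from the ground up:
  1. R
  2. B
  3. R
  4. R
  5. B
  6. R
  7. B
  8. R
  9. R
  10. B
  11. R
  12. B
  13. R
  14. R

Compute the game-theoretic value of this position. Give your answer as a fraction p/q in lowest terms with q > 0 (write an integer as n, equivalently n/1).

-6871/8192

Recurse on prefixes of the 14-edge string R B R R B R B R R B R B R R:
g_1 [R]  L=[]  R=[0]  gives -1
g_2 [RB]  L=[-1]  R=[0]  gives -1/2
g_3 [RBR]  L=[-1]  R=[-1/2,0]  gives -3/4
g_4 [RBRR]  L=[-1]  R=[-3/4,-1/2,0]  gives -7/8
g_5 [RBRRB]  L=[-1,-7/8]  R=[-3/4,-1/2,0]  gives -13/16
g_6 [RBRRBR]  L=[-1,-7/8]  R=[-13/16,-3/4,-1/2,0]  gives -27/32
g_7 [RBRRBRB]  L=[-1,-7/8,-27/32]  R=[-13/16,-3/4,-1/2,0]  gives -53/64
g_8 [RBRRBRBR]  L=[-1,-7/8,-27/32]  R=[-53/64,-13/16,-3/4,-1/2,0]  gives -107/128
g_9 [RBRRBRBRR]  L=[-1,-7/8,-27/32]  R=[-107/128,-53/64,-13/16,-3/4,-1/2,0]  gives -215/256
g_10 [RBRRBRBRRB]  L=[-1,-7/8,-27/32,-215/256]  R=[-107/128,-53/64,-13/16,-3/4,-1/2,0]  gives -429/512
g_11 [RBRRBRBRRBR]  L=[-1,-7/8,-27/32,-215/256]  R=[-429/512,-107/128,-53/64,-13/16,-3/4,-1/2,0]  gives -859/1024
g_12 [RBRRBRBRRBRB]  L=[-1,-7/8,-27/32,-215/256,-859/1024]  R=[-429/512,-107/128,-53/64,-13/16,-3/4,-1/2,0]  gives -1717/2048
g_13 [RBRRBRBRRBRBR]  L=[-1,-7/8,-27/32,-215/256,-859/1024]  R=[-1717/2048,-429/512,-107/128,-53/64,-13/16,-3/4,-1/2,0]  gives -3435/4096
g_14 [RBRRBRBRRBRBRR]  L=[-1,-7/8,-27/32,-215/256,-859/1024]  R=[-3435/4096,-1717/2048,-429/512,-107/128,-53/64,-13/16,-3/4,-1/2,0]  gives -6871/8192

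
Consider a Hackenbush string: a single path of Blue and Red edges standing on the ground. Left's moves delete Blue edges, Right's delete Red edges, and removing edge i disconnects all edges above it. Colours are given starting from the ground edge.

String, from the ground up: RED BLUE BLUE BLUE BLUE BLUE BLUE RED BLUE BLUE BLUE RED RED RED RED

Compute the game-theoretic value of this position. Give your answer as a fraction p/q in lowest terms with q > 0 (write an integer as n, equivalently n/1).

R: Left { — }, Right { 0 } -> simplest -1
RB: Left { -1 }, Right { 0 } -> simplest -1/2
RBB: Left { -1; -1/2 }, Right { 0 } -> simplest -1/4
RBBB: Left { -1; -1/2; -1/4 }, Right { 0 } -> simplest -1/8
RBBBB: Left { -1; -1/2; -1/4; -1/8 }, Right { 0 } -> simplest -1/16
RBBBBB: Left { -1; -1/2; -1/4; -1/8; -1/16 }, Right { 0 } -> simplest -1/32
RBBBBBB: Left { -1; -1/2; -1/4; -1/8; -1/16; -1/32 }, Right { 0 } -> simplest -1/64
RBBBBBBR: Left { -1; -1/2; -1/4; -1/8; -1/16; -1/32 }, Right { -1/64; 0 } -> simplest -3/128
RBBBBBBRB: Left { -1; -1/2; -1/4; -1/8; -1/16; -1/32; -3/128 }, Right { -1/64; 0 } -> simplest -5/256
RBBBBBBRBB: Left { -1; -1/2; -1/4; -1/8; -1/16; -1/32; -3/128; -5/256 }, Right { -1/64; 0 } -> simplest -9/512
RBBBBBBRBBB: Left { -1; -1/2; -1/4; -1/8; -1/16; -1/32; -3/128; -5/256; -9/512 }, Right { -1/64; 0 } -> simplest -17/1024
RBBBBBBRBBBR: Left { -1; -1/2; -1/4; -1/8; -1/16; -1/32; -3/128; -5/256; -9/512 }, Right { -17/1024; -1/64; 0 } -> simplest -35/2048
RBBBBBBRBBBRR: Left { -1; -1/2; -1/4; -1/8; -1/16; -1/32; -3/128; -5/256; -9/512 }, Right { -35/2048; -17/1024; -1/64; 0 } -> simplest -71/4096
RBBBBBBRBBBRRR: Left { -1; -1/2; -1/4; -1/8; -1/16; -1/32; -3/128; -5/256; -9/512 }, Right { -71/4096; -35/2048; -17/1024; -1/64; 0 } -> simplest -143/8192
RBBBBBBRBBBRRRR: Left { -1; -1/2; -1/4; -1/8; -1/16; -1/32; -3/128; -5/256; -9/512 }, Right { -143/8192; -71/4096; -35/2048; -17/1024; -1/64; 0 } -> simplest -287/16384

-287/16384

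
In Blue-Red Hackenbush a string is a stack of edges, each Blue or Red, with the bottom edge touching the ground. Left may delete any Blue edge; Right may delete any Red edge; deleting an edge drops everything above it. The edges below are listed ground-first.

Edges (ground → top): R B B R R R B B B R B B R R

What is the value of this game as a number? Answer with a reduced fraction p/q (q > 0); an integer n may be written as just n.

-3623/8192

Prefix values for R B B R R R B B B R B B R R via {L|R} + simplicity:
v(R) = { — | 0 } ⇒ -1
v(RB) = { -1 | 0 } ⇒ -1/2
v(RBB) = { -1,-1/2 | 0 } ⇒ -1/4
v(RBBR) = { -1,-1/2 | -1/4,0 } ⇒ -3/8
v(RBBRR) = { -1,-1/2 | -3/8,-1/4,0 } ⇒ -7/16
v(RBBRRR) = { -1,-1/2 | -7/16,-3/8,-1/4,0 } ⇒ -15/32
v(RBBRRRB) = { -1,-1/2,-15/32 | -7/16,-3/8,-1/4,0 } ⇒ -29/64
v(RBBRRRBB) = { -1,-1/2,-15/32,-29/64 | -7/16,-3/8,-1/4,0 } ⇒ -57/128
v(RBBRRRBBB) = { -1,-1/2,-15/32,-29/64,-57/128 | -7/16,-3/8,-1/4,0 } ⇒ -113/256
v(RBBRRRBBBR) = { -1,-1/2,-15/32,-29/64,-57/128 | -113/256,-7/16,-3/8,-1/4,0 } ⇒ -227/512
v(RBBRRRBBBRB) = { -1,-1/2,-15/32,-29/64,-57/128,-227/512 | -113/256,-7/16,-3/8,-1/4,0 } ⇒ -453/1024
v(RBBRRRBBBRBB) = { -1,-1/2,-15/32,-29/64,-57/128,-227/512,-453/1024 | -113/256,-7/16,-3/8,-1/4,0 } ⇒ -905/2048
v(RBBRRRBBBRBBR) = { -1,-1/2,-15/32,-29/64,-57/128,-227/512,-453/1024 | -905/2048,-113/256,-7/16,-3/8,-1/4,0 } ⇒ -1811/4096
v(RBBRRRBBBRBBRR) = { -1,-1/2,-15/32,-29/64,-57/128,-227/512,-453/1024 | -1811/4096,-905/2048,-113/256,-7/16,-3/8,-1/4,0 } ⇒ -3623/8192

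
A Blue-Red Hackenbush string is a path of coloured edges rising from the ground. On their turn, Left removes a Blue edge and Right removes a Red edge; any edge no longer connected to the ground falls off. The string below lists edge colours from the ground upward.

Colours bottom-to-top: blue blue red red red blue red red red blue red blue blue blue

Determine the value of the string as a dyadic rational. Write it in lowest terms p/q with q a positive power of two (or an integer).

Recurse on prefixes of the 14-edge string blue blue red red red blue red red red blue red blue blue blue:
g_1 [b]  L=[0]  R=[none]  — 1
g_2 [bb]  L=[0,1]  R=[none]  — 2
g_3 [bbr]  L=[0,1]  R=[2]  — 3/2
g_4 [bbrr]  L=[0,1]  R=[3/2,2]  — 5/4
g_5 [bbrrr]  L=[0,1]  R=[5/4,3/2,2]  — 9/8
g_6 [bbrrrb]  L=[0,1,9/8]  R=[5/4,3/2,2]  — 19/16
g_7 [bbrrrbr]  L=[0,1,9/8]  R=[19/16,5/4,3/2,2]  — 37/32
g_8 [bbrrrbrr]  L=[0,1,9/8]  R=[37/32,19/16,5/4,3/2,2]  — 73/64
g_9 [bbrrrbrrr]  L=[0,1,9/8]  R=[73/64,37/32,19/16,5/4,3/2,2]  — 145/128
g_10 [bbrrrbrrrb]  L=[0,1,9/8,145/128]  R=[73/64,37/32,19/16,5/4,3/2,2]  — 291/256
g_11 [bbrrrbrrrbr]  L=[0,1,9/8,145/128]  R=[291/256,73/64,37/32,19/16,5/4,3/2,2]  — 581/512
g_12 [bbrrrbrrrbrb]  L=[0,1,9/8,145/128,581/512]  R=[291/256,73/64,37/32,19/16,5/4,3/2,2]  — 1163/1024
g_13 [bbrrrbrrrbrbb]  L=[0,1,9/8,145/128,581/512,1163/1024]  R=[291/256,73/64,37/32,19/16,5/4,3/2,2]  — 2327/2048
g_14 [bbrrrbrrrbrbbb]  L=[0,1,9/8,145/128,581/512,1163/1024,2327/2048]  R=[291/256,73/64,37/32,19/16,5/4,3/2,2]  — 4655/4096

4655/4096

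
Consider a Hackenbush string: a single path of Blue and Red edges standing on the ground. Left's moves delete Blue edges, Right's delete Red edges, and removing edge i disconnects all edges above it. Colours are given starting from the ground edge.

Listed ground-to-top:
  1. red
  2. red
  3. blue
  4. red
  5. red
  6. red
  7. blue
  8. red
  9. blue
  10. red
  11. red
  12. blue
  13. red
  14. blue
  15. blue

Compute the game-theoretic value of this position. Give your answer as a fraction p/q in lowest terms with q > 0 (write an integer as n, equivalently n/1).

1 of 15 · r · max L −∞ · min R 0 → -1
2 of 15 · rr · max L −∞ · min R -1 → -2
3 of 15 · rrb · max L -2 · min R -1 → -3/2
4 of 15 · rrbr · max L -2 · min R -3/2 → -7/4
5 of 15 · rrbrr · max L -2 · min R -7/4 → -15/8
6 of 15 · rrbrrr · max L -2 · min R -15/8 → -31/16
7 of 15 · rrbrrrb · max L -31/16 · min R -15/8 → -61/32
8 of 15 · rrbrrrbr · max L -31/16 · min R -61/32 → -123/64
9 of 15 · rrbrrrbrb · max L -123/64 · min R -61/32 → -245/128
10 of 15 · rrbrrrbrbr · max L -123/64 · min R -245/128 → -491/256
11 of 15 · rrbrrrbrbrr · max L -123/64 · min R -491/256 → -983/512
12 of 15 · rrbrrrbrbrrb · max L -983/512 · min R -491/256 → -1965/1024
13 of 15 · rrbrrrbrbrrbr · max L -983/512 · min R -1965/1024 → -3931/2048
14 of 15 · rrbrrrbrbrrbrb · max L -3931/2048 · min R -1965/1024 → -7861/4096
15 of 15 · rrbrrrbrbrrbrbb · max L -7861/4096 · min R -1965/1024 → -15721/8192

-15721/8192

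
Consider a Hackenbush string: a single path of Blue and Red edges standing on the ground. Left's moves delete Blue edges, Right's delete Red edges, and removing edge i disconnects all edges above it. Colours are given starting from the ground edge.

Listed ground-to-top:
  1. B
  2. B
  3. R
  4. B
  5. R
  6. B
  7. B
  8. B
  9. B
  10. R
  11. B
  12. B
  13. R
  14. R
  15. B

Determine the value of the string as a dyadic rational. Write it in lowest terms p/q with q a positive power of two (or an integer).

Build value(s[:k]) for k = 1..15, string s = B B R B R B B B B R B B R R B.
value(B) = { 0 | — } = 1
value(BB) = { 0, 1 | — } = 2
value(BBR) = { 0, 1 | 2 } = 3/2
value(BBRB) = { 0, 1, 3/2 | 2 } = 7/4
value(BBRBR) = { 0, 1, 3/2 | 7/4, 2 } = 13/8
value(BBRBRB) = { 0, 1, 3/2, 13/8 | 7/4, 2 } = 27/16
value(BBRBRBB) = { 0, 1, 3/2, 13/8, 27/16 | 7/4, 2 } = 55/32
value(BBRBRBBB) = { 0, 1, 3/2, 13/8, 27/16, 55/32 | 7/4, 2 } = 111/64
value(BBRBRBBBB) = { 0, 1, 3/2, 13/8, 27/16, 55/32, 111/64 | 7/4, 2 } = 223/128
value(BBRBRBBBBR) = { 0, 1, 3/2, 13/8, 27/16, 55/32, 111/64 | 223/128, 7/4, 2 } = 445/256
value(BBRBRBBBBRB) = { 0, 1, 3/2, 13/8, 27/16, 55/32, 111/64, 445/256 | 223/128, 7/4, 2 } = 891/512
value(BBRBRBBBBRBB) = { 0, 1, 3/2, 13/8, 27/16, 55/32, 111/64, 445/256, 891/512 | 223/128, 7/4, 2 } = 1783/1024
value(BBRBRBBBBRBBR) = { 0, 1, 3/2, 13/8, 27/16, 55/32, 111/64, 445/256, 891/512 | 1783/1024, 223/128, 7/4, 2 } = 3565/2048
value(BBRBRBBBBRBBRR) = { 0, 1, 3/2, 13/8, 27/16, 55/32, 111/64, 445/256, 891/512 | 3565/2048, 1783/1024, 223/128, 7/4, 2 } = 7129/4096
value(BBRBRBBBBRBBRRB) = { 0, 1, 3/2, 13/8, 27/16, 55/32, 111/64, 445/256, 891/512, 7129/4096 | 3565/2048, 1783/1024, 223/128, 7/4, 2 } = 14259/8192

14259/8192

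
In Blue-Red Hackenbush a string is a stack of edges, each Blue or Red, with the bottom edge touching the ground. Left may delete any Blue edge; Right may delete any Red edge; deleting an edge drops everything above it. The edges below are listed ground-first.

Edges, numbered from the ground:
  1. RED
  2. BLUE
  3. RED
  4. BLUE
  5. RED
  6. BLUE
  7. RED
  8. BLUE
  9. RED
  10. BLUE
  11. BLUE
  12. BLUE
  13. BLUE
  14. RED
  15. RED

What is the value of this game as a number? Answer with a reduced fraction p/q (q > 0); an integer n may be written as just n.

-10887/16384

v_1 [R]  L=[—]  R=[0]  → -1
v_2 [RB]  L=[-1]  R=[0]  → -1/2
v_3 [RBR]  L=[-1]  R=[-1/2; 0]  → -3/4
v_4 [RBRB]  L=[-1; -3/4]  R=[-1/2; 0]  → -5/8
v_5 [RBRBR]  L=[-1; -3/4]  R=[-5/8; -1/2; 0]  → -11/16
v_6 [RBRBRB]  L=[-1; -3/4; -11/16]  R=[-5/8; -1/2; 0]  → -21/32
v_7 [RBRBRBR]  L=[-1; -3/4; -11/16]  R=[-21/32; -5/8; -1/2; 0]  → -43/64
v_8 [RBRBRBRB]  L=[-1; -3/4; -11/16; -43/64]  R=[-21/32; -5/8; -1/2; 0]  → -85/128
v_9 [RBRBRBRBR]  L=[-1; -3/4; -11/16; -43/64]  R=[-85/128; -21/32; -5/8; -1/2; 0]  → -171/256
v_10 [RBRBRBRBRB]  L=[-1; -3/4; -11/16; -43/64; -171/256]  R=[-85/128; -21/32; -5/8; -1/2; 0]  → -341/512
v_11 [RBRBRBRBRBB]  L=[-1; -3/4; -11/16; -43/64; -171/256; -341/512]  R=[-85/128; -21/32; -5/8; -1/2; 0]  → -681/1024
v_12 [RBRBRBRBRBBB]  L=[-1; -3/4; -11/16; -43/64; -171/256; -341/512; -681/1024]  R=[-85/128; -21/32; -5/8; -1/2; 0]  → -1361/2048
v_13 [RBRBRBRBRBBBB]  L=[-1; -3/4; -11/16; -43/64; -171/256; -341/512; -681/1024; -1361/2048]  R=[-85/128; -21/32; -5/8; -1/2; 0]  → -2721/4096
v_14 [RBRBRBRBRBBBBR]  L=[-1; -3/4; -11/16; -43/64; -171/256; -341/512; -681/1024; -1361/2048]  R=[-2721/4096; -85/128; -21/32; -5/8; -1/2; 0]  → -5443/8192
v_15 [RBRBRBRBRBBBBRR]  L=[-1; -3/4; -11/16; -43/64; -171/256; -341/512; -681/1024; -1361/2048]  R=[-5443/8192; -2721/4096; -85/128; -21/32; -5/8; -1/2; 0]  → -10887/16384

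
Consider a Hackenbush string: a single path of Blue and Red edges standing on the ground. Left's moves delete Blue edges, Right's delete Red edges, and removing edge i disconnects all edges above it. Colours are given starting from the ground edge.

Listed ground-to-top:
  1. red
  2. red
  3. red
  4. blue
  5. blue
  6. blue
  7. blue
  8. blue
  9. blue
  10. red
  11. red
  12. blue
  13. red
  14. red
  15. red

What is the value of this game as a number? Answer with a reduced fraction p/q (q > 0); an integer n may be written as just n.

step 1: add red to get r; options L={ none } R={ 0 } = -1
step 2: add red to get rr; options L={ none } R={ -1,0 } = -2
step 3: add red to get rrr; options L={ none } R={ -2,-1,0 } = -3
step 4: add blue to get rrrb; options L={ -3 } R={ -2,-1,0 } = -5/2
step 5: add blue to get rrrbb; options L={ -3,-5/2 } R={ -2,-1,0 } = -9/4
step 6: add blue to get rrrbbb; options L={ -3,-5/2,-9/4 } R={ -2,-1,0 } = -17/8
step 7: add blue to get rrrbbbb; options L={ -3,-5/2,-9/4,-17/8 } R={ -2,-1,0 } = -33/16
step 8: add blue to get rrrbbbbb; options L={ -3,-5/2,-9/4,-17/8,-33/16 } R={ -2,-1,0 } = -65/32
step 9: add blue to get rrrbbbbbb; options L={ -3,-5/2,-9/4,-17/8,-33/16,-65/32 } R={ -2,-1,0 } = -129/64
step 10: add red to get rrrbbbbbbr; options L={ -3,-5/2,-9/4,-17/8,-33/16,-65/32 } R={ -129/64,-2,-1,0 } = -259/128
step 11: add red to get rrrbbbbbbrr; options L={ -3,-5/2,-9/4,-17/8,-33/16,-65/32 } R={ -259/128,-129/64,-2,-1,0 } = -519/256
step 12: add blue to get rrrbbbbbbrrb; options L={ -3,-5/2,-9/4,-17/8,-33/16,-65/32,-519/256 } R={ -259/128,-129/64,-2,-1,0 } = -1037/512
step 13: add red to get rrrbbbbbbrrbr; options L={ -3,-5/2,-9/4,-17/8,-33/16,-65/32,-519/256 } R={ -1037/512,-259/128,-129/64,-2,-1,0 } = -2075/1024
step 14: add red to get rrrbbbbbbrrbrr; options L={ -3,-5/2,-9/4,-17/8,-33/16,-65/32,-519/256 } R={ -2075/1024,-1037/512,-259/128,-129/64,-2,-1,0 } = -4151/2048
step 15: add red to get rrrbbbbbbrrbrrr; options L={ -3,-5/2,-9/4,-17/8,-33/16,-65/32,-519/256 } R={ -4151/2048,-2075/1024,-1037/512,-259/128,-129/64,-2,-1,0 } = -8303/4096

-8303/4096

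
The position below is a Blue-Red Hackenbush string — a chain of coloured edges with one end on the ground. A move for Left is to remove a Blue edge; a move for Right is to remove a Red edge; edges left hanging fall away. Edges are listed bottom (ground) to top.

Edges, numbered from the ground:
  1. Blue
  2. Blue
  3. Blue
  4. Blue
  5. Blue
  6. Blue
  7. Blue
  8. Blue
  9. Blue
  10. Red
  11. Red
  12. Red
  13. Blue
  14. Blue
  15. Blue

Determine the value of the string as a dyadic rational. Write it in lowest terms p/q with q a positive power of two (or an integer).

Build v(s[:k]) for k = 1..15, string s = Blue Blue Blue Blue Blue Blue Blue Blue Blue Red Red Red Blue Blue Blue.
v_1 [B]  L=[0]  R=[—]  — 1
v_2 [BB]  L=[0,1]  R=[—]  — 2
v_3 [BBB]  L=[0,1,2]  R=[—]  — 3
v_4 [BBBB]  L=[0,1,2,3]  R=[—]  — 4
v_5 [BBBBB]  L=[0,1,2,3,4]  R=[—]  — 5
v_6 [BBBBBB]  L=[0,1,2,3,4,5]  R=[—]  — 6
v_7 [BBBBBBB]  L=[0,1,2,3,4,5,6]  R=[—]  — 7
v_8 [BBBBBBBB]  L=[0,1,2,3,4,5,6,7]  R=[—]  — 8
v_9 [BBBBBBBBB]  L=[0,1,2,3,4,5,6,7,8]  R=[—]  — 9
v_10 [BBBBBBBBBR]  L=[0,1,2,3,4,5,6,7,8]  R=[9]  — 17/2
v_11 [BBBBBBBBBRR]  L=[0,1,2,3,4,5,6,7,8]  R=[17/2,9]  — 33/4
v_12 [BBBBBBBBBRRR]  L=[0,1,2,3,4,5,6,7,8]  R=[33/4,17/2,9]  — 65/8
v_13 [BBBBBBBBBRRRB]  L=[0,1,2,3,4,5,6,7,8,65/8]  R=[33/4,17/2,9]  — 131/16
v_14 [BBBBBBBBBRRRBB]  L=[0,1,2,3,4,5,6,7,8,65/8,131/16]  R=[33/4,17/2,9]  — 263/32
v_15 [BBBBBBBBBRRRBBB]  L=[0,1,2,3,4,5,6,7,8,65/8,131/16,263/32]  R=[33/4,17/2,9]  — 527/64

527/64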